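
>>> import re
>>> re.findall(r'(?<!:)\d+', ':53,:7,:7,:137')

['3', '37']

`(?!…)`/`(?<!…)` only lets a position through if the neighbouring text does NOT match; no characters are consumed.
Scanning left to right: at [2:3] → '3'; at [12:14] → '37'.
Since nothing is captured, `findall` lists the 2 matched substrings directly.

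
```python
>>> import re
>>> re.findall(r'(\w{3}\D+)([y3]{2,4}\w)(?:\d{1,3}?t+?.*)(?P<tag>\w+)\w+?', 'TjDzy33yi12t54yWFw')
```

The pattern matches exactly 3 of a word character, then one or more of a non-digit (captured); then 2 to 4 of one of [y3], then a word character (captured); then 1 to 3 of a digit (lazy), then one or more of a literal 't' (lazy), then zero or more of any character (non-capturing group); then one or more of a word character (captured as 'tag'); then one or more of a word character (lazy).
With 3 capturing groups, `findall` returns a 3-tuple per match.

[('TjDzy', '33yi', 'F')]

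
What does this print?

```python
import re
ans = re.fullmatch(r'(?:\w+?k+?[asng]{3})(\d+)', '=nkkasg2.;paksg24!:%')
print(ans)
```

None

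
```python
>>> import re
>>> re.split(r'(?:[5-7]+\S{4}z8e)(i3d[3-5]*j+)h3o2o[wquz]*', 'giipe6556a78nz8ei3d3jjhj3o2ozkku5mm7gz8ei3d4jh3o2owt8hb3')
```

['giipe6556a78nz8ei3d3jjhj3o2ozkku', 'i3d4j', 't8hb3']

The pattern matches one or more of a character in [5-7], then exactly 4 of a non-whitespace character, then the literal 'z8e' (non-capturing group); then the literal 'i3d', then zero or more of a character in [3-5], then one or more of a literal 'j' (captured); then the literal 'h3o', then the literal '2o', then zero or more of one of [wquz].
Matches to split on: at [32:51] → '5mm7gz8ei3d4jh3o2ow'.
Because the pattern has a capturing group, `split` also inserts each captured text between the pieces.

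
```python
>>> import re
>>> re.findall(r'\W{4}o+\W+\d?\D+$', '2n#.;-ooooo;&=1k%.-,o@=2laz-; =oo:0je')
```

The pattern matches exactly 4 of a non-word character, then one or more of a literal 'o', then one or more of a non-word character; then optionally a digit, then one or more of a non-digit; then anchored at the end.
Walking the string: at [27:37] → '-; =oo:0je'.
No capturing groups, so `findall` returns the 1 full match string.

['-; =oo:0je']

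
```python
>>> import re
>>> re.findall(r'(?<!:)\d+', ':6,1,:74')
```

A negative assertion filters positions out without eating any characters.
With no groups in the pattern, `findall` gives back each whole match — 2 here.

['1', '4']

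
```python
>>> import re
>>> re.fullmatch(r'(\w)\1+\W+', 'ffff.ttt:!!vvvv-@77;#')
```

None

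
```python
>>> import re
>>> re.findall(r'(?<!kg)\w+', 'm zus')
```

['m', 'zus']

`(?!…)`/`(?<!…)` only lets a position through if the neighbouring text does NOT match; no characters are consumed.
Matches: at [0:1] → 'm'; at [2:5] → 'zus'.
`findall` yields the raw match text (2 of them) because the pattern has no groups.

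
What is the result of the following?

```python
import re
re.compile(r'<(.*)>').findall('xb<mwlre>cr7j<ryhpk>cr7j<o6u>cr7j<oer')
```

Scanning left to right: at [2:29] match '<mwlre>cr7j<ryhpk>cr7j<o6u>', group 1 = 'mwlre>cr7j<ryhpk>cr7j<o6u'.
One capturing group, so `findall` returns just the captured substring from the one match — 1 in all.

['mwlre>cr7j<ryhpk>cr7j<o6u']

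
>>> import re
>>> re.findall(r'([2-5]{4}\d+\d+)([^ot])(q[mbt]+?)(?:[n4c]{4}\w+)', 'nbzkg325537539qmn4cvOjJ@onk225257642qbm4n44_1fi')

[('22525764', '2', 'qbm')]

`findall` packs the 3 group values into a tuple for every match.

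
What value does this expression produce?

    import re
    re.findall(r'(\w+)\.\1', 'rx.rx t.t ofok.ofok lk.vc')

['rx', 't', 'ofok']

`\1` has to match the exact text group 1 already captured.
With a single group, `findall` returns only what that group captured — 3 items.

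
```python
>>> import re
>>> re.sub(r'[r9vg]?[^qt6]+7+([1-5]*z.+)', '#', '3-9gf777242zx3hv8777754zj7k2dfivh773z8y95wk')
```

'#'

The pattern matches optionally one of [r9vg], then one or more of any character except [qt6], then one or more of a literal '7'; then zero or more of a character in [1-5], then the literal 'z', then one or more of any character (captured).
`sub` substitutes '#' at each match site.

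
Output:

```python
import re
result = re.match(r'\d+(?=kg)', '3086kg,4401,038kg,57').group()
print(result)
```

`re.match` won't scan ahead — the pattern has to work from the very first character.
The match spans [0:4] → '3086'.

3086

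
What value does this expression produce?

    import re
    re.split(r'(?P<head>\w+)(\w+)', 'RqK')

['', 'Rq', 'K', '']

This matches one or more of a word character (captured as 'head'); then one or more of a word character (captured).
Matches to split on: at [0:3] → 'RqK'.
The group in the pattern means `split` returns the separators' captures alongside the pieces.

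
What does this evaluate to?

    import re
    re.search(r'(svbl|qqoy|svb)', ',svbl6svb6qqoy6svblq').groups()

The match spans [1:5] → 'svbl'.
Captured: group 1 = 'svbl'.

('svbl',)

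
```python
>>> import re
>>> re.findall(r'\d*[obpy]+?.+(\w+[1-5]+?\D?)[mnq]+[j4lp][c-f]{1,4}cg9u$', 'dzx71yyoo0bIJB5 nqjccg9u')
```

['B5 ']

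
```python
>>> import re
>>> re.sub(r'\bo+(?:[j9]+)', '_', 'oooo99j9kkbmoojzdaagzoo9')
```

'_kkbmoojzdaagzoo9'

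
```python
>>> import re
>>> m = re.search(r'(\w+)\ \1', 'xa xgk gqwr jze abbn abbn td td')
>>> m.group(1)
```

'abbn'

The match spans [16:25] → 'abbn abbn'.
Captured: group 1 = 'abbn'.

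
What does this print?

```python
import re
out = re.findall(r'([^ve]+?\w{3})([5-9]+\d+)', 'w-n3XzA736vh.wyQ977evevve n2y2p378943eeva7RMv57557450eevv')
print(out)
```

The pattern matches one or more of any character except [ve] (lazy), then exactly 3 of a word character (captured); then one or more of a character in [5-9], then one or more of a digit (captured).
With the lazy modifier that quantifier settles for the fewest repetitions that let the rest of the pattern succeed (the atoms after it are unaffected and can still be greedy).
Matches: at [0:10] match 'w-n3XzA736', groups = ('w-n3XzA', '736'); at [11:19] match 'h.wyQ977', groups = ('h.wyQ', '977'); at [25:37] match ' n2y2p378943', groups = (' n2y2p3', '78943'); at [40:53] match 'a7RMv57557450', groups = ('a7RMv', '57557450').
Multiple groups make `findall` return tuples — one 2-tuple for each match.

[('w-n3XzA', '736'), ('h.wyQ', '977'), (' n2y2p3', '78943'), ('a7RMv', '57557450')]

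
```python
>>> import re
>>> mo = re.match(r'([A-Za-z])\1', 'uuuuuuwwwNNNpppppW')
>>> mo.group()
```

With `match`, the pattern is implicitly anchored at the beginning.
The match spans [0:2] → 'uu'.

'uu'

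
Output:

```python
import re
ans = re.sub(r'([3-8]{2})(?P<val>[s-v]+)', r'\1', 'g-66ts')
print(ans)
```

g-66

`\1` in the replacement pulls in group 1's text for each match.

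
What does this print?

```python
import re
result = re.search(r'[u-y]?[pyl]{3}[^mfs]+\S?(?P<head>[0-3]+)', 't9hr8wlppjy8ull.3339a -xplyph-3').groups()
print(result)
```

The match spans [5:31] → 'wlppjy8ull.3339a -xplyph-3'.
Captured: group 1 = '3'.

('3',)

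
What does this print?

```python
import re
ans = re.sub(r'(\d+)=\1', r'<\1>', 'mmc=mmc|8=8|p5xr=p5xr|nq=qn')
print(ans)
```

mmc=mmc|<8>|p5xr=p5xr|nq=qn

`\1` is not a pattern — it's the concrete string captured by group 1, re-applied verbatim.
Each match is replaced using the text its own group 1 captured.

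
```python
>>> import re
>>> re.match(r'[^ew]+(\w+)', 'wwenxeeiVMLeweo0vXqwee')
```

`re.match` won't scan ahead — the pattern has to work from the very first character.
Here the string doesn't start with a match, so the call returns None.

None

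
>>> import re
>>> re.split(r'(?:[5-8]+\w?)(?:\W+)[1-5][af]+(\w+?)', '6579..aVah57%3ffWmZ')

['6579..aVah', 'W', 'mZ']

A non-greedy quantifier consumes as few characters as it can — just enough that the remainder of the pattern still matches from where it stops; whatever follows it matches normally.
Because the pattern has a capturing group, `split` also inserts each captured text between the pieces.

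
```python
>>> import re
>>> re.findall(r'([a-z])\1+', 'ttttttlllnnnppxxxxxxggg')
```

['t', 'l', 'n', 'p', 'x', 'g']

`\1` has to match the exact text group 1 already captured.
Walking the string: at [0:6] match 'tttttt', group 1 = 't'; at [6:9] match 'lll', group 1 = 'l'; at [9:12] match 'nnn', group 1 = 'n'; at [12:14] match 'pp', group 1 = 'p'; at [14:20] match 'xxxxxx', group 1 = 'x'; ….
`findall` collects group 1 from each match (6 total).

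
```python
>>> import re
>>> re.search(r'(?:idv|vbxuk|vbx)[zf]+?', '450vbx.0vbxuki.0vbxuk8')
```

None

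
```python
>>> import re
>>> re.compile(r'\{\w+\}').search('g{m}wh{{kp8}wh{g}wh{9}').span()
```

`re.search` scans for the first position where the pattern succeeds.
The match spans [1:4] → '{m}'.

(1, 4)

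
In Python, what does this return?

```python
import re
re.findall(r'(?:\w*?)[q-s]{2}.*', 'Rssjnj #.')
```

This matches zero or more of a word character (lazy) (non-capturing group); then exactly 2 of a character in [q-s], then zero or more of any character.
Walking the string: at [0:9] → 'Rssjnj #.'.
No capturing groups, so `findall` returns the 1 full match string.

['Rssjnj #.']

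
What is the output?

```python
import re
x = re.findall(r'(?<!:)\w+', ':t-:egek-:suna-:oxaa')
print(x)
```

A negative assertion filters positions out without eating any characters.
Scanning left to right: at [5:8] → 'gek'; at [11:14] → 'una'; at [17:20] → 'xaa'.
No capturing groups, so `findall` returns the 3 full match strings.

['gek', 'una', 'xaa']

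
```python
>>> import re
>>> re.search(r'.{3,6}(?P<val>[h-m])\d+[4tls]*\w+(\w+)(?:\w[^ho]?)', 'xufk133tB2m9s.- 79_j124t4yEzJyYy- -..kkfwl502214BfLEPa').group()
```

'xufk133tB2m9s.'

Pattern: 3 to 6 of any character; then a character in [h-m] (captured as 'val'); then one or more of a digit, then zero or more of one of [4tls], then one or more of a word character; then one or more of a word character (captured); then a word character, then optionally any character except [ho] (non-capturing group).
Unlike `match`, `search` isn't anchored — it looks for the pattern anywhere in the string.
The match spans [0:14] → 'xufk133tB2m9s.'.
Captured: group 1 = 'k', group 2 = '9'.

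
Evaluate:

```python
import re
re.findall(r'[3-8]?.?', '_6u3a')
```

['_', '6u', '3a', '']

The pattern matches optionally a character in [3-8]; then optionally any character.
Matches: at [0:1] → '_'; at [1:3] → '6u'; at [3:5] → '3a'; at [5:5] → ''.
With no groups in the pattern, `findall` gives back each whole match — 4 here.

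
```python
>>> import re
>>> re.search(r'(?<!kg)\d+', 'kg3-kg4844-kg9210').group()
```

A negative assertion filters positions out without eating any characters.
`re.search` tries every starting position until one works.
The match spans [7:10] → '844'.

'844'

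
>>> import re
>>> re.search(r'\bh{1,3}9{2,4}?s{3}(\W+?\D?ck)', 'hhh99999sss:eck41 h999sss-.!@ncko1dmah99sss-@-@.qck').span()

(18, 32)

The match spans [18:32] → 'h999sss-.!@nck'.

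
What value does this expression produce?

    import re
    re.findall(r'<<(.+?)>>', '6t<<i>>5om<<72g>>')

With the lazy modifier that quantifier settles for the fewest repetitions that let the rest of the pattern succeed (the atoms after it are unaffected and can still be greedy).
Scanning left to right: at [2:7] match '<<i>>', group 1 = 'i'; at [10:17] match '<<72g>>', group 1 = '72g'.
With a single group, `findall` returns only what that group captured — 2 items.

['i', '72g']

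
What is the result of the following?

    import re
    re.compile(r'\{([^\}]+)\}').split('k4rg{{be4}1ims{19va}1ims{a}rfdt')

['k4rg', '{be4', '1ims', '19va', '1ims', 'a', 'rfdt']

Matches to split on: at [4:10] → '{{be4}'; at [14:20] → '{19va}'; at [24:27] → '{a}'.
The group in the pattern means `split` returns the separators' captures alongside the pieces.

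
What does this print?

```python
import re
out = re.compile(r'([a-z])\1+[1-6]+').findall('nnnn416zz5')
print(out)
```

['n', 'z']

`\1` is not a pattern — it's the concrete string captured by group 1, re-applied verbatim.
Walking the string: at [0:7] match 'nnnn416', group 1 = 'n'; at [7:10] match 'zz5', group 1 = 'z'.
With a single group, `findall` returns only what that group captured — 2 items.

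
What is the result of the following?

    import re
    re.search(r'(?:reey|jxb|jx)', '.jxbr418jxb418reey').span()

(1, 4)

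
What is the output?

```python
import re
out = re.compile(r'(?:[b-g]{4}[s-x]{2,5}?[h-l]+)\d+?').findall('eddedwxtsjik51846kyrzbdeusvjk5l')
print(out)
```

This matches exactly 4 of a character in [b-g], then 2 to 5 of a character in [s-x] (lazy), then one or more of a character in [h-l] (non-capturing group); then one or more of a digit (lazy).
A non-greedy quantifier consumes as few characters as it can — just enough that the remainder of the pattern still matches from where it stops; whatever follows it matches normally.
Scanning left to right: at [1:13] → 'ddedwxtsjik5'.
`findall` yields the raw match text (1 of them) because the pattern has no groups.

['ddedwxtsjik5']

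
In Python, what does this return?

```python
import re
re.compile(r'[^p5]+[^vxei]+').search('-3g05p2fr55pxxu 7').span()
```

(0, 12)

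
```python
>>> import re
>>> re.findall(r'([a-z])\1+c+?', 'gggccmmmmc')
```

After group 1 captures some text, `\1` only succeeds where that same text appears again.
Walking the string: at [0:4] match 'gggc', group 1 = 'g'; at [5:10] match 'mmmmc', group 1 = 'm'.
With a single group, `findall` returns only what that group captured — 2 items.

['g', 'm']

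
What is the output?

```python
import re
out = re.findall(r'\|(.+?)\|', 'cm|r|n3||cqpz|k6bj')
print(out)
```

Lazy quantifiers expand one character at a time until the remainder of the pattern can match.
Walking the string: at [2:5] match '|r|', group 1 = 'r'; at [7:14] match '||cqpz|', group 1 = '|cqpz'.
`findall` collects group 1 from each match (2 total).

['r', '|cqpz']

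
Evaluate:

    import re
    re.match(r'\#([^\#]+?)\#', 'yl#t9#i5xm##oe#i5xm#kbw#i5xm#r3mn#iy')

None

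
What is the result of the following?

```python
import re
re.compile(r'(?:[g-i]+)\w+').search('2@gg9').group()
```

'gg9'

This matches one or more of a character in [g-i] (non-capturing group); then one or more of a word character.
`search` walks the string left to right and returns the first match it finds.
The match spans [2:5] → 'gg9'.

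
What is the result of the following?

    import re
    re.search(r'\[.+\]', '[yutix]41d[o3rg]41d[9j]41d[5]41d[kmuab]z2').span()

The match spans [0:39] → '[yutix]41d[o3rg]41d[9j]41d[5]41d[kmuab]'.

(0, 39)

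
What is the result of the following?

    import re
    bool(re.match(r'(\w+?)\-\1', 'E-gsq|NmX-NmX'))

`\1` has to match the exact text group 1 already captured.
`re.match` won't scan ahead — the pattern has to work from the very first character.
Here position 0 doesn't satisfy it, so the call returns None, and `bool(None)` is False.

False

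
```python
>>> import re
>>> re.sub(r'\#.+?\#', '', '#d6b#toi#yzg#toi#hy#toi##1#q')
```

'toitoitoiq'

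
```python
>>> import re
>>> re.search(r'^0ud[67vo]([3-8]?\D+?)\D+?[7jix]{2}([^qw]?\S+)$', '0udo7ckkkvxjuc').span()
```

(0, 14)

The pattern matches anchored at the start of the string; then the literal '0ud', then one of [67vo]; then optionally a character in [3-8], then one or more of a non-digit (lazy) (captured); then one or more of a non-digit (lazy), then exactly 2 of one of [7jix]; then optionally any character except [qw], then one or more of a non-whitespace character (captured); then anchored at the end.
`re.search` tries every starting position until one works.
The match spans [0:14] → '0udo7ckkkvxjuc'.
Captured: group 1 = '7c', group 2 = 'uc'.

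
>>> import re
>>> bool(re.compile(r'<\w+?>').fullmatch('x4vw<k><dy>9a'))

False

`re.fullmatch` requires the pattern to consume the entire string.
Here the string isn't matched end-to-end, so the call returns None, and `bool(None)` is False.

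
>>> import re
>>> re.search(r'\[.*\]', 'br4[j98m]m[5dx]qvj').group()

'[j98m]m[5dx]'

`re.search` scans for the first position where the pattern succeeds.
The match spans [3:15] → '[j98m]m[5dx]'.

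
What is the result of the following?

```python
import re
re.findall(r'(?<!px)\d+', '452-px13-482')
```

['452', '3', '482']

A negative assertion filters positions out without eating any characters.
Since nothing is captured, `findall` lists the 3 matched substrings directly.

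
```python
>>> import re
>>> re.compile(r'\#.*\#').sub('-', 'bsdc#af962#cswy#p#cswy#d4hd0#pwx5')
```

'bsdc-pwx5'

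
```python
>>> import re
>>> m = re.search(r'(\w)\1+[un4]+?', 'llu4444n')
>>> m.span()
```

(0, 3)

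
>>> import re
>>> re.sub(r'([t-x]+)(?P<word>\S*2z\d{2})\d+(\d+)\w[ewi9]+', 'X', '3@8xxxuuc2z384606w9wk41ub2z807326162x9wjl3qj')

'3@8Xjl3qj'

The pattern matches one or more of a character in [t-x] (captured); then zero or more of a non-whitespace character, then the literal '2z', then exactly 2 of a digit (captured as 'word'); then one or more of a digit; then one or more of a digit (captured); then a word character; then one or more of one of [ewi9].
Matches: at [3:39] → 'xxxuuc2z384606w9wk41ub2z807326162x9w'.
`sub` substitutes 'X' at each match site.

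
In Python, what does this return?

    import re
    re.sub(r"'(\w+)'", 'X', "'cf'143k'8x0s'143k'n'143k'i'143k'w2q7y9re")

`sub` substitutes 'X' at each match site.

"X143kX143kX143kX143k'w2q7y9re"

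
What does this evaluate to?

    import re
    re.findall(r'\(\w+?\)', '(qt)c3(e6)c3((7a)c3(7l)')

Scanning left to right: at [0:4] → '(qt)'; at [6:10] → '(e6)'; at [13:17] → '(7a)'; at [19:23] → '(7l)'.
With no groups in the pattern, `findall` gives back each whole match — 4 here.

['(qt)', '(e6)', '(7a)', '(7l)']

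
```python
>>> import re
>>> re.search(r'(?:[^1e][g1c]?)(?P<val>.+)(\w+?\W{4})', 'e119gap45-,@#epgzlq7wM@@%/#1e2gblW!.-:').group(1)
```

The pattern matches any character except [1e], then optionally one of [g1c] (non-capturing group); then one or more of any character (captured as 'val'); then one or more of a word character (lazy), then exactly 4 of a non-word character (captured).
Unlike `match`, `search` isn't anchored — it looks for the pattern anywhere in the string.
The match spans [3:38] → '9gap45-,@#epgzlq7wM@@%/#1e2gblW!.-:'.
Captured: group 1 = 'ap45-,@#epgzlq7wM@@%/#1e2gbl', group 2 = 'W!.-:'.

'ap45-,@#epgzlq7wM@@%/#1e2gbl'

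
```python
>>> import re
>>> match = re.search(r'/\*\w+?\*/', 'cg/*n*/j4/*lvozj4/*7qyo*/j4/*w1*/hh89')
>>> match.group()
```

The match spans [2:7] → '/*n*/'.

'/*n*/'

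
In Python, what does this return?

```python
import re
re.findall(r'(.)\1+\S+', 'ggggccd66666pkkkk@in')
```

['g']

`\1` is not a pattern — it's the concrete string captured by group 1, re-applied verbatim.
Scanning left to right: at [0:20] match 'ggggccd66666pkkkk@in', group 1 = 'g'.
`findall` collects group 1 from the one match (1 total).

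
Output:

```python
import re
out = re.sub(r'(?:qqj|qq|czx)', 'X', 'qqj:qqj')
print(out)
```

X:X

Branches in `(...|...)` are attempted left-to-right; the first branch that allows the whole pattern to succeed is taken.
Matches: at [0:3] → 'qqj'; at [4:7] → 'qqj'.
Every occurrence is swapped for 'X'.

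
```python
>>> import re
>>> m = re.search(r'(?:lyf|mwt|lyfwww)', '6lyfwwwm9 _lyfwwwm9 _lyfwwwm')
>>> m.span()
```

Alternation tries branches left to right and keeps the first one that lets the overall match succeed at that position.
Unlike `match`, `search` isn't anchored — it looks for the pattern anywhere in the string.
The match spans [1:4] → 'lyf'.

(1, 4)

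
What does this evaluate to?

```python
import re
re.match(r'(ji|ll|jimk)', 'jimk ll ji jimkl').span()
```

The regex engine tests alternatives in the order written; an earlier branch that matches wins even if a later one would match more.
`re.match` won't scan ahead — the pattern has to work from the very first character.
The match spans [0:2] → 'ji'.
Captured: group 1 = 'ji'.

(0, 2)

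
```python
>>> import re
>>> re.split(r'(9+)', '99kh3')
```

['', '99', 'kh3']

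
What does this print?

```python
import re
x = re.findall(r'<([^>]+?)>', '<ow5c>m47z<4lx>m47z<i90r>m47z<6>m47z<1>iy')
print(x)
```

`findall` collects group 1 from each match (5 total).

['ow5c', '4lx', 'i90r', '6', '1']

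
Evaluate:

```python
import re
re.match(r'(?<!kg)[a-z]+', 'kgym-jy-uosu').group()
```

'kgym'

Because the assertion is negative and zero-width, positions next to the forbidden text are skipped.
`re.match` only tries the pattern at the start of the string.
The match spans [0:4] → 'kgym'.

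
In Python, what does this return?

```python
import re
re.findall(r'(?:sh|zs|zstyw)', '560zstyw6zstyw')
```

Alternation isn't longest-match — the leftmost alternative that fits at this position is chosen.
Walking the string: at [3:5] → 'zs'; at [9:11] → 'zs'.
With no groups in the pattern, `findall` gives back each whole match — 2 here.

['zs', 'zs']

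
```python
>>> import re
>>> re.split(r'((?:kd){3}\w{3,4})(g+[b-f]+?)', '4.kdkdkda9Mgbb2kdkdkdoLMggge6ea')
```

The pattern matches the literal 'kd' repeated 3 times, then 3 to 4 of a word character (captured); then one or more of the literal 'g', then one or more of a character in [b-f] (lazy) (captured).
`re.split` interleaves the captured-group text with the surrounding fragments.

['4.', 'kdkdkda9M', 'gb', 'b2', 'kdkdkdoLMg', 'gge', '6ea']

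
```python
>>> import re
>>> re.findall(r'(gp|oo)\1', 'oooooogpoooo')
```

A backreference is literal: `\1` must see the identical characters the first group matched.
One capturing group, so `findall` returns just the captured substring from each match — 2 in all.

['oo', 'oo']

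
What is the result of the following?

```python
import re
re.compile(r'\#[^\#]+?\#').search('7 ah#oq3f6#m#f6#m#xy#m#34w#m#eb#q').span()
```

`search` walks the string left to right and returns the first match it finds.
The match spans [4:11] → '#oq3f6#'.

(4, 11)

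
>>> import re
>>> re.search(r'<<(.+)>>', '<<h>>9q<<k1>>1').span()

The match spans [0:13] → '<<h>>9q<<k1>>'.

(0, 13)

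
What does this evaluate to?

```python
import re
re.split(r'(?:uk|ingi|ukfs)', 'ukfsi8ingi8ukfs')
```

['', 'fsi8', '8', 'fs']

Alternation tries branches left to right and keeps the first one that lets the overall match succeed at that position.
Matches to split on: at [0:2] → 'uk'; at [6:10] → 'ingi'; at [11:13] → 'uk'.
Splitting on the pattern gives 4 pieces.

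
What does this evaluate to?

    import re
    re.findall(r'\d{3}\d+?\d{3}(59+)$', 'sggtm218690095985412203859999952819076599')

The pattern matches exactly 3 of a digit, then one or more of a digit (lazy), then exactly 3 of a digit; then the literal '5', then one or more of the literal '9' (captured); then anchored at the end.
Walking the string: at [5:41] match '218690095985412203859999952819076599', group 1 = '599'.
One capturing group, so `findall` returns just the captured substring from the one match — 1 in all.

['599']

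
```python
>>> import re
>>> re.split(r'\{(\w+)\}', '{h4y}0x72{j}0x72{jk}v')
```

Matches to split on: at [0:5] → '{h4y}'; at [9:12] → '{j}'; at [16:20] → '{jk}'.
The group in the pattern means `split` returns the separators' captures alongside the pieces.

['', 'h4y', '0x72', 'j', '0x72', 'jk', 'v']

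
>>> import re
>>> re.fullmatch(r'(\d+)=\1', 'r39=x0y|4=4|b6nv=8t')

None

`re.fullmatch` requires the pattern to consume the entire string.
Here there's no way to consume every character, so the call returns None.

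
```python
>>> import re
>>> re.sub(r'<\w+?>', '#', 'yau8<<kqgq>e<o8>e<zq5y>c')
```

Matches: at [5:11] → '<kqgq>'; at [12:16] → '<o8>'; at [17:23] → '<zq5y>'.
Each match is replaced by '#'.

'yau8<#e#e#c'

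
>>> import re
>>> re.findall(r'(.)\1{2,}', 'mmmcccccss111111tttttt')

A backreference is literal: `\1` must see the identical characters the first group matched.
Walking the string: at [0:3] match 'mmm', group 1 = 'm'; at [3:8] match 'ccccc', group 1 = 'c'; at [10:16] match '111111', group 1 = '1'; at [16:22] match 'tttttt', group 1 = 't'.
`findall` collects group 1 from each match (4 total).

['m', 'c', '1', 't']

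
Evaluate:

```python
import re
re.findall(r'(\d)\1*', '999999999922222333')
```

['9', '2', '3']

`\1` has to match the exact text group 1 already captured.
Matches: at [0:10] match '9999999999', group 1 = '9'; at [10:15] match '22222', group 1 = '2'; at [15:18] match '333', group 1 = '3'.
With a single group, `findall` returns only what that group captured — 3 items.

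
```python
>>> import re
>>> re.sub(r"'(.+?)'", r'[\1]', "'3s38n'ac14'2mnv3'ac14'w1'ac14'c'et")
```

The `?` after the quantifier makes it lazy — it takes as little as possible before letting the rest of the pattern try.
`\1` in the replacement pulls in group 1's text for each match.

'[3s38n]ac14[2mnv3]ac14[w1]ac14[c]et'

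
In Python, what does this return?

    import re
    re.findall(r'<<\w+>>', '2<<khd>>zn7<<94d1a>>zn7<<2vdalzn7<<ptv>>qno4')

['<<khd>>', '<<94d1a>>', '<<ptv>>']

No capturing groups, so `findall` returns the 3 full match strings.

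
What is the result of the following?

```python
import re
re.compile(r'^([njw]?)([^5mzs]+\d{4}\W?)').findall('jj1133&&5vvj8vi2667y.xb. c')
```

The pattern matches anchored at the start of the string; then optionally one of [njw] (captured); then one or more of any character except [5mzs], then exactly 4 of a digit, then optionally a non-word character (captured).
Multiple groups make `findall` return tuples — one 2-tuple for the one match.

[('j', 'j1133&')]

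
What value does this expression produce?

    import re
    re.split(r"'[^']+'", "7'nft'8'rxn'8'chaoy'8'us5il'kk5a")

['7', '8', '8', '8', 'kk5a']

`split` removes every match and returns the 5 fragments in between.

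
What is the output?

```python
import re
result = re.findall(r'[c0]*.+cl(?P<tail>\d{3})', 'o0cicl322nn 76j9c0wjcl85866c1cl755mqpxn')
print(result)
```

Pattern: zero or more of one of [c0]; then one or more of any character, then the literal 'cl'; then exactly 3 of a digit (captured as 'tail').
Matches: at [0:34] match 'o0cicl322nn 76j9c0wjcl85866c1cl755', group 1 = '755'.
Because there's exactly one group, `findall` drops the full match and keeps group 1 from the one hit.

['755']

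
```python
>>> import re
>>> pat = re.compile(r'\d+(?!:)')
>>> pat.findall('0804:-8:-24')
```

['080', '24']

`(?!…)`/`(?<!…)` only lets a position through if the neighbouring text does NOT match; no characters are consumed.
With no groups in the pattern, `findall` gives back each whole match — 2 here.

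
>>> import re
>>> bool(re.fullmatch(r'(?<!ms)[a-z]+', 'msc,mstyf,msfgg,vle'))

A negative assertion filters positions out without eating any characters.
For `fullmatch`, every character of the input must be accounted for by the pattern.
Here there's no way to consume every character, so the call returns None, and `bool(None)` is False.

False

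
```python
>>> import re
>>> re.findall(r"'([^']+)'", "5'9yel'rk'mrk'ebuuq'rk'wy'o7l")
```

['9yel', 'mrk', 'rk']

`findall` collects group 1 from each match (3 total).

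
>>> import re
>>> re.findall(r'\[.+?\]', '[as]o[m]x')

Matches: at [0:4] → '[as]'; at [5:8] → '[m]'.
Since nothing is captured, `findall` lists the 2 matched substrings directly.

['[as]', '[m]']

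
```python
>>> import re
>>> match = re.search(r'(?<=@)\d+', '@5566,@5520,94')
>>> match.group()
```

'5566'

The lookaround is zero-width — it requires the adjacent text to match without consuming it, so the asserted text isn't part of the match.
`search` walks the string left to right and returns the first match it finds.
The match spans [1:5] → '5566'.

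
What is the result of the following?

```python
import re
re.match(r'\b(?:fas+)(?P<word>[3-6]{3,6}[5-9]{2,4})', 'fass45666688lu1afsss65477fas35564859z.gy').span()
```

(0, 12)

The pattern matches a word boundary (`\b`, zero-width); then the literal 'fa', then one or more of the literal 's' (non-capturing group); then 3 to 6 of a character in [3-6], then 2 to 4 of a character in [5-9] (captured as 'word').
`match` is anchored at position 0; if the pattern doesn't fit there, it returns None.
The match spans [0:12] → 'fass45666688'.
Captured: group 1 = '45666688'.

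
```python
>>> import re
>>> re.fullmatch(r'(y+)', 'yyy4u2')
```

The pattern matches one or more of a literal 'y' (captured).
`fullmatch` succeeds only if the pattern covers the string from start to end.
Here the string isn't matched end-to-end, so the call returns None.

None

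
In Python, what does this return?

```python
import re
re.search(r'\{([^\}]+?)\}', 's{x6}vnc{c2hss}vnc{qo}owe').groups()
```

('x6',)

The match spans [1:5] → '{x6}'.
Captured: group 1 = 'x6'.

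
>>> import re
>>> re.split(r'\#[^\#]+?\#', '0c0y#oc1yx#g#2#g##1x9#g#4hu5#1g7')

Splitting on the pattern gives 5 pieces.

['0c0y', 'g', 'g#', 'g', '1g7']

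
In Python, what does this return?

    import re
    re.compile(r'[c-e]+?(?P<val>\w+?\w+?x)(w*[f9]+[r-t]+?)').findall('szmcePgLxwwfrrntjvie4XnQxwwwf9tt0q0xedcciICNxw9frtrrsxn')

[('ePgLx', 'wwfr'), ('4XnQx', 'wwwf9t'), ('dcciICNx', 'w9fr')]

This matches one or more of a character in [c-e] (lazy); then one or more of a word character (lazy), then one or more of a word character (lazy), then the literal 'x' (captured as 'val'); then zero or more of a literal 'w', then one or more of one of [f9], then one or more of a character in [r-t] (lazy) (captured).
A non-greedy quantifier consumes as few characters as it can — just enough that the remainder of the pattern still matches from where it stops; whatever follows it matches normally.
Walking the string: at [3:13] match 'cePgLxwwfr', groups = ('ePgLx', 'wwfr'); at [19:31] match 'e4XnQxwwwf9t', groups = ('4XnQx', 'wwwf9t'); at [36:49] match 'edcciICNxw9fr', groups = ('dcciICNx', 'w9fr').
2 groups means each result is a tuple of 2 captured strings — 3 here.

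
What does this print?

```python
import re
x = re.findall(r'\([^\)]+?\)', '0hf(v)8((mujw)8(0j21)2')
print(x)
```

['(v)', '((mujw)', '(0j21)']

Scanning left to right: at [3:6] → '(v)'; at [7:14] → '((mujw)'; at [15:21] → '(0j21)'.
No capturing groups, so `findall` returns the 3 full match strings.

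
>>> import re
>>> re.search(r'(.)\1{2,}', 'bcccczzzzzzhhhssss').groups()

('c',)

After group 1 captures some text, `\1` only succeeds where that same text appears again.
`re.search` scans for the first position where the pattern succeeds.
The match spans [1:5] → 'cccc'.
Captured: group 1 = 'c'.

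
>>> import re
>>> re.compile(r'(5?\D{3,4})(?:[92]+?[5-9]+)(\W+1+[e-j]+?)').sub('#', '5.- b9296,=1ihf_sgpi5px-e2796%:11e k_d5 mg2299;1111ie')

The `?` after the quantifier makes it lazy — it takes as little as possible before letting the rest of the pattern try.
Every occurrence is swapped for '#'.

'#hf_sgpi# k_d#e'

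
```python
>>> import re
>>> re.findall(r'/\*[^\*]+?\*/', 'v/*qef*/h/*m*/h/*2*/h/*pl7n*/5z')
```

No capturing groups, so `findall` returns the 4 full match strings.

['/*qef*/', '/*m*/', '/*2*/', '/*pl7n*/']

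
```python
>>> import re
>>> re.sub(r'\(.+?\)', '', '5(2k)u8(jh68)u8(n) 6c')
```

'5u8u8 6c'

Matches: at [1:5] → '(2k)'; at [7:13] → '(jh68)'; at [15:18] → '(n)'.
`sub` substitutes '' at each match site.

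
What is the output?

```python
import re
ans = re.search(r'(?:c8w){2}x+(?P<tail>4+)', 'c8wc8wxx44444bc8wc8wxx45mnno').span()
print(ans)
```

(0, 13)

The match spans [0:13] → 'c8wc8wxx44444'.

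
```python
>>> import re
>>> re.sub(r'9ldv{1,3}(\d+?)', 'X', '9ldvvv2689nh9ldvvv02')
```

Pattern: the literal '9ld', then 1 to 3 of a literal 'v'; then one or more of a digit (lazy) (captured).
With the lazy modifier that quantifier settles for the fewest repetitions that let the rest of the pattern succeed (the atoms after it are unaffected and can still be greedy).
Matches: at [0:7] → '9ldvvv2'; at [12:19] → '9ldvvv0'.
Every occurrence is swapped for 'X'.

'X689nhX2'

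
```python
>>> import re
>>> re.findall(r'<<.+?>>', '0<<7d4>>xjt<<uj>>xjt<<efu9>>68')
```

The `?` after the quantifier makes it lazy — it takes as little as possible before letting the rest of the pattern try.
With no groups in the pattern, `findall` gives back each whole match — 3 here.

['<<7d4>>', '<<uj>>', '<<efu9>>']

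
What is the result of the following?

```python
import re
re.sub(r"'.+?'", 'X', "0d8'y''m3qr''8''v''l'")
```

'0d8XXXXX'

A `+?`/`*?`/`{m,n}?` starts at its minimum and grows only as far as needed for what follows to match.
Matches: at [3:6] → "'y'"; at [6:12] → "'m3qr'"; at [12:15] → "'8'"; at [15:18] → "'v'"; at [18:21] → "'l'".
Each match is replaced by 'X'.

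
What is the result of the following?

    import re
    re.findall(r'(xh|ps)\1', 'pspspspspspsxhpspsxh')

`\1` is not a pattern — it's the concrete string captured by group 1, re-applied verbatim.
Matches: at [0:4] match 'psps', group 1 = 'ps'; at [4:8] match 'psps', group 1 = 'ps'; at [8:12] match 'psps', group 1 = 'ps'; at [14:18] match 'psps', group 1 = 'ps'.
`findall` collects group 1 from each match (4 total).

['ps', 'ps', 'ps', 'ps']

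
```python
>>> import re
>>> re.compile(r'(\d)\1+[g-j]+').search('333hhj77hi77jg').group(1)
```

The match spans [0:6] → '333hhj'.
Captured: group 1 = '3'.

'3'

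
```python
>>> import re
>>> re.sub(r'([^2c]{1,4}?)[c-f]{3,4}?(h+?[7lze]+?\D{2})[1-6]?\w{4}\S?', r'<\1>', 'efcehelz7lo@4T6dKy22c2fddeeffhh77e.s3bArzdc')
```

'<e>22c2<fdd>zdc'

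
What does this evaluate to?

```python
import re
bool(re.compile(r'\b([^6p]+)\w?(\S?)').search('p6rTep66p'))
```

False

The pattern matches a word boundary (`\b`, zero-width); then one or more of any character except [6p] (captured); then optionally a word character; then optionally a non-whitespace character (captured).
`re.search` scans for the first position where the pattern succeeds.
Here no position works, so the call returns None, and `bool(None)` is False.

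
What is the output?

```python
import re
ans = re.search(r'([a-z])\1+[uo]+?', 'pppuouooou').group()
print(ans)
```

After group 1 captures some text, `\1` only succeeds where that same text appears again.
Unlike `match`, `search` isn't anchored — it looks for the pattern anywhere in the string.
The match spans [0:4] → 'pppu'.
Captured: group 1 = 'p'.

pppu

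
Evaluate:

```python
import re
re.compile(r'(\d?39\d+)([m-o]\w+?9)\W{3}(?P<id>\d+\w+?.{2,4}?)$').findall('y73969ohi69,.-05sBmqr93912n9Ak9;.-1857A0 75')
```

The pattern matches optionally a digit, then the literal '39', then one or more of a digit (captured); then a character in [m-o], then one or more of a word character (lazy), then a literal '9' (captured); then exactly 3 of a non-word character; then one or more of a digit, then one or more of a word character (lazy), then 2 to 4 of any character (lazy) (captured as 'id'); then anchored at the end.
Matches: at [21:43] match '93912n9Ak9;.-1857A0 75', groups = ('93912', 'n9Ak9', '1857A0 75').
`findall` packs the 3 group values into a tuple for every match.

[('93912', 'n9Ak9', '1857A0 75')]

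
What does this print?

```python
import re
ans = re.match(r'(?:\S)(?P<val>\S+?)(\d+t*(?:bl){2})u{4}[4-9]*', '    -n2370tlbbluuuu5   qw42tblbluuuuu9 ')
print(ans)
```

None

The pattern matches a non-whitespace character (non-capturing group); then one or more of a non-whitespace character (lazy) (captured as 'val'); then one or more of a digit, then zero or more of a literal 't', then the literal 'bl' repeated 2 times (captured); then exactly 4 of a literal 'u', then zero or more of a character in [4-9].
`re.match` won't scan ahead — the pattern has to work from the very first character.
Here the pattern fails at index 0, so the call returns None.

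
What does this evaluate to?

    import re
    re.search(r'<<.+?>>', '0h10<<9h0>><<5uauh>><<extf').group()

'<<9h0>>'

The match spans [4:11] → '<<9h0>>'.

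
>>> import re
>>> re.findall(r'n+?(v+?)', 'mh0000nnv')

This matches one or more of a literal 'n' (lazy); then one or more of a literal 'v' (lazy) (captured).
One capturing group, so `findall` returns just the captured substring from the one match — 1 in all.

['v']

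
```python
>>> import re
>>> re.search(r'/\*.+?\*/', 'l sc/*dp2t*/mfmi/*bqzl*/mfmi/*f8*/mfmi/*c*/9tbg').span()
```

Unlike `match`, `search` isn't anchored — it looks for the pattern anywhere in the string.
The match spans [4:12] → '/*dp2t*/'.

(4, 12)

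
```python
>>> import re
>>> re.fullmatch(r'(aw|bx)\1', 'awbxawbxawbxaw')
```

None

A backreference is literal: `\1` must see the identical characters the first group matched.
For `fullmatch`, every character of the input must be accounted for by the pattern.
Here the pattern can't cover the whole string, so the call returns None.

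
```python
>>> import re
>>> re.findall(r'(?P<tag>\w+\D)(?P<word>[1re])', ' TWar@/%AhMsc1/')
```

[('TWa', 'r'), ('AhMsc', '1')]

This matches one or more of a word character, then a non-digit (captured as 'tag'); then one of [1re] (captured as 'word').
Matches: at [1:5] match 'TWar', groups = ('TWa', 'r'); at [8:14] match 'AhMsc1', groups = ('AhMsc', '1').
With 2 capturing groups, `findall` returns a 2-tuple per match.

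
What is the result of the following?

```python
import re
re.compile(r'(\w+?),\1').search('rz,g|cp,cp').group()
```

After group 1 captures some text, `\1` only succeeds where that same text appears again.
The match spans [5:10] → 'cp,cp'.

'cp,cp'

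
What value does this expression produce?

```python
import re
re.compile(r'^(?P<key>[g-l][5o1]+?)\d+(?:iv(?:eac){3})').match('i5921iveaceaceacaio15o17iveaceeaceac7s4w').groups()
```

The match spans [0:16] → 'i5921iveaceaceac'.
Captured: group 1 = 'i5'.

('i5',)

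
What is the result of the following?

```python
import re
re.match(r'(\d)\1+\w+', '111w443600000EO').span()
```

After group 1 captures some text, `\1` only succeeds where that same text appears again.
`re.match` only tries the pattern at the start of the string.
The match spans [0:15] → '111w443600000EO'.
Captured: group 1 = '1'.

(0, 15)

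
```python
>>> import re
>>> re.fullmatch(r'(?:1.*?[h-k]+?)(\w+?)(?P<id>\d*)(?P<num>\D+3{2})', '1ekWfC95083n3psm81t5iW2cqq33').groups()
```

('WfC95083n3psm81t5iW', '2', 'cqq33')

The match spans [0:28] → '1ekWfC95083n3psm81t5iW2cqq33'.
Captured: group 1 = 'WfC95083n3psm81t5iW', group 2 = '2', group 3 = 'cqq33'.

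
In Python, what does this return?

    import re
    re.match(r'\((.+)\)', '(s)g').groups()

`match` is anchored at position 0; if the pattern doesn't fit there, it returns None.
The match spans [0:3] → '(s)'.
Captured: group 1 = 's'.

('s',)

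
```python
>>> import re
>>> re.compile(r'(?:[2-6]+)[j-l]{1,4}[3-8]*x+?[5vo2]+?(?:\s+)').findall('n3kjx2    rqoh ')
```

This matches one or more of a character in [2-6] (non-capturing group); then 1 to 4 of a character in [j-l]; then zero or more of a character in [3-8], then one or more of the literal 'x' (lazy), then one or more of one of [5vo2] (lazy); then one or more of whitespace (non-capturing group).
Walking the string: at [1:10] → '3kjx2    '.
With no groups in the pattern, `findall` gives back each whole match — 1 here.

['3kjx2    ']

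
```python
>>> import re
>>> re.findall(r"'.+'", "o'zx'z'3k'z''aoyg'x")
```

["'zx'z'3k'z''aoyg'"]

Walking the string: at [1:18] → "'zx'z'3k'z''aoyg'".
`findall` yields the raw match text (1 of them) because the pattern has no groups.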